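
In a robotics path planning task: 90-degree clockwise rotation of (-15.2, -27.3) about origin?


90° CW: (x,y) -> (y, -x)
(-15.2,-27.3) -> (-27.3, 15.2)

(-27.3, 15.2)


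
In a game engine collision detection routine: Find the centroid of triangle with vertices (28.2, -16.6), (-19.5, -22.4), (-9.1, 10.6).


Centroid = ((x_A+x_B+x_C)/3, (y_A+y_B+y_C)/3)
= ((28.2+(-19.5)+(-9.1))/3, ((-16.6)+(-22.4)+10.6)/3)
= (-0.1333, -9.4667)

(-0.1333, -9.4667)


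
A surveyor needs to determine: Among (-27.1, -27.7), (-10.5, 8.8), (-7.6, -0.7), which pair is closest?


d(P0,P1) = 40.0975, d(P0,P2) = 33.3054, d(P1,P2) = 9.9328
Closest: P1 and P2

Closest pair: (-10.5, 8.8) and (-7.6, -0.7), distance = 9.9328


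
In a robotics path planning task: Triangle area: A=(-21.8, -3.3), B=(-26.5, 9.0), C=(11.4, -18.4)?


Area = |x_A(y_B-y_C) + x_B(y_C-y_A) + x_C(y_A-y_B)|/2
= |(-597.32) + 400.15 + (-140.22)|/2
= 337.39/2 = 168.695

168.695


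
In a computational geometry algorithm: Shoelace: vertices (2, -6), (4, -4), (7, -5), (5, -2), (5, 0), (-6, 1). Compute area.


Shoelace sum: (2*(-4) - 4*(-6)) + (4*(-5) - 7*(-4)) + (7*(-2) - 5*(-5)) + (5*0 - 5*(-2)) + (5*1 - (-6)*0) + ((-6)*(-6) - 2*1)
= 84
Area = |84|/2 = 42

42


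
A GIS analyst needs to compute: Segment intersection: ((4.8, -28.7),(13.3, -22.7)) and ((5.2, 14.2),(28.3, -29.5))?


Cross products: d1=-1008.47, d2=-498.42, d3=362.25, d4=-147.8
d1*d2 < 0 and d3*d4 < 0? no

No, they don't intersect


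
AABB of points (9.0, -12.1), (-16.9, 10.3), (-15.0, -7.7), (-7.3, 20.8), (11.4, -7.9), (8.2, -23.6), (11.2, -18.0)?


x range: [-16.9, 11.4]
y range: [-23.6, 20.8]
Bounding box: (-16.9,-23.6) to (11.4,20.8)

(-16.9,-23.6) to (11.4,20.8)


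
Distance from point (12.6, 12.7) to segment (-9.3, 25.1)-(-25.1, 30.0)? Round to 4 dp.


Project P onto AB: t = 0 (clamped to [0,1])
Closest point on segment: (-9.3, 25.1)
Distance: 25.1668

25.1668


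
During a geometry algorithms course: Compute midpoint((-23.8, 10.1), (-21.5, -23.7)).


M = (((-23.8)+(-21.5))/2, (10.1+(-23.7))/2)
= (-22.65, -6.8)

(-22.65, -6.8)


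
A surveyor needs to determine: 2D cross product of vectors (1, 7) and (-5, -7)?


u x v = u_x*v_y - u_y*v_x = 1*(-7) - 7*(-5)
= (-7) - (-35) = 28

28


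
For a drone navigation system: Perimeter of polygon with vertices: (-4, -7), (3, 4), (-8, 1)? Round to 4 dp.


Sides: (-4, -7)->(3, 4): sqrt(170) = 13.038405, (3, 4)->(-8, 1): sqrt(130) = 11.401754, (-8, 1)->(-4, -7): sqrt(80) = 8.944272
Sum = 33.384431
Perimeter = 33.3844

33.3844


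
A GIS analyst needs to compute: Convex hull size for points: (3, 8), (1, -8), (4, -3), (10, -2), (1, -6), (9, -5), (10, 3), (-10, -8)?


Convex hull vertices (CCW): (-10, -8), (1, -8), (9, -5), (10, -2), (10, 3), (3, 8)
Count = 6

6


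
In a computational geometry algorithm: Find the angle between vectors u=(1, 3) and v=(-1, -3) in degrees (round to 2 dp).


u.v = -10, |u| = sqrt(10) = 3.1623, |v| = sqrt(10) = 3.1623
cos(theta) = u.v/(|u||v|) = -10/sqrt(100) = -1
theta = acos(-1) = 180 degrees

180 degrees


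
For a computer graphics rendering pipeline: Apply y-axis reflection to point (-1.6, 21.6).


Reflection over y-axis: (x,y) -> (-x,y)
(-1.6, 21.6) -> (1.6, 21.6)

(1.6, 21.6)


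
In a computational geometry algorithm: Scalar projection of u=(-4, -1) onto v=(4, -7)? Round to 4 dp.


u.v = -9, |v| = sqrt(65) = 8.0623
Scalar projection = u.v / |v| = -9 / sqrt(65) = -1.1163

-1.1163


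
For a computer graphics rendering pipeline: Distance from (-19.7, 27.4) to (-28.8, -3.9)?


dx=-9.1, dy=-31.3
d^2 = (-9.1)^2 + (-31.3)^2 = 1062.5
d = sqrt(1062.5) = 32.596

32.596


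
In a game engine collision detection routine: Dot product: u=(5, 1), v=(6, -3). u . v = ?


u . v = u_x*v_x + u_y*v_y = 5*6 + 1*(-3)
= 30 + (-3) = 27

27


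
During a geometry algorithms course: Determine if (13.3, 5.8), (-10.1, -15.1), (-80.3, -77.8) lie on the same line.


Cross product: ((-10.1)-13.3)*((-77.8)-5.8) - ((-15.1)-5.8)*((-80.3)-13.3)
= 0

Yes, collinear


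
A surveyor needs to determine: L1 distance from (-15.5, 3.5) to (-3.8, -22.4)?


|(-15.5)-(-3.8)| + |3.5-(-22.4)| = 11.7 + 25.9 = 37.6

37.6


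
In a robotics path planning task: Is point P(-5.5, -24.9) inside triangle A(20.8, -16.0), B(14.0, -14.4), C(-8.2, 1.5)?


Cross products: AB x AP = 102.6, BC x BP = 543.15, CA x CP = -718.35
All same sign? no

No, outside


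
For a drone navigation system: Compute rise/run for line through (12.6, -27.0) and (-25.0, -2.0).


slope = (y2-y1)/(x2-x1) = ((-2)-(-27))/((-25)-12.6) = 25/(-37.6) = -0.6649

-0.6649


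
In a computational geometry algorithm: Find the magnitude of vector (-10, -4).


|u| = sqrt((-10)^2 + (-4)^2) = sqrt(116) = 10.7703

10.7703


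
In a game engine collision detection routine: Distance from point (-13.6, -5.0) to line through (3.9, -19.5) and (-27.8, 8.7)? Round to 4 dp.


|cross product| = 33.85
|line direction| = sqrt(1800.13) = 42.4279
Distance = 33.85/sqrt(1800.13) = 0.7978

0.7978


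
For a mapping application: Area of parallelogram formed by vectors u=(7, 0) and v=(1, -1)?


|u x v| = |7*(-1) - 0*1|
= |(-7) - 0| = 7

7


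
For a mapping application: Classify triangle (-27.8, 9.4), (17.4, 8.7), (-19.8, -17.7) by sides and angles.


Side lengths squared: AB^2=2043.53, BC^2=2080.8, CA^2=798.41
Sorted: [798.41, 2043.53, 2080.8]
By sides: Scalene, By angles: Acute

Scalene, Acute


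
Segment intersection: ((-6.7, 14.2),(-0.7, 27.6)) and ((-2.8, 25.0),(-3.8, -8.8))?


Cross products: d1=-121.02, d2=68.38, d3=12.54, d4=-176.86
d1*d2 < 0 and d3*d4 < 0? yes

Yes, they intersect


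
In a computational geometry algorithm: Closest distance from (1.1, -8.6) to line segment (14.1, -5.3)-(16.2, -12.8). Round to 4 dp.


Project P onto AB: t = 0 (clamped to [0,1])
Closest point on segment: (14.1, -5.3)
Distance: 13.4123

13.4123


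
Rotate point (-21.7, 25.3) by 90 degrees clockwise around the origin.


90° CW: (x,y) -> (y, -x)
(-21.7,25.3) -> (25.3, 21.7)

(25.3, 21.7)


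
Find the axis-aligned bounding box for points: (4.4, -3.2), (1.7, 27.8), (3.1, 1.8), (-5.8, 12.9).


x range: [-5.8, 4.4]
y range: [-3.2, 27.8]
Bounding box: (-5.8,-3.2) to (4.4,27.8)

(-5.8,-3.2) to (4.4,27.8)


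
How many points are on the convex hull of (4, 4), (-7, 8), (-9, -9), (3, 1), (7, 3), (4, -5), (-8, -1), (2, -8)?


Convex hull vertices (CCW): (-9, -9), (2, -8), (4, -5), (7, 3), (-7, 8)
Count = 5

5


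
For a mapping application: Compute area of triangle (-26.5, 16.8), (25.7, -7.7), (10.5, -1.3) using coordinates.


Area = |x_A(y_B-y_C) + x_B(y_C-y_A) + x_C(y_A-y_B)|/2
= |169.6 + (-465.17) + 257.25|/2
= 38.32/2 = 19.16

19.16


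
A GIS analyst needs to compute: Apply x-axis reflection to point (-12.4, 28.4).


Reflection over x-axis: (x,y) -> (x,-y)
(-12.4, 28.4) -> (-12.4, -28.4)

(-12.4, -28.4)


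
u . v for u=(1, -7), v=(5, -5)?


u . v = u_x*v_x + u_y*v_y = 1*5 + (-7)*(-5)
= 5 + 35 = 40

40


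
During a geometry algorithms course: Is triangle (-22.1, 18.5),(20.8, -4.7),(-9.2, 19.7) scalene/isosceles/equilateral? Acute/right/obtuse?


Side lengths squared: AB^2=2378.65, BC^2=1495.36, CA^2=167.85
Sorted: [167.85, 1495.36, 2378.65]
By sides: Scalene, By angles: Obtuse

Scalene, Obtuse


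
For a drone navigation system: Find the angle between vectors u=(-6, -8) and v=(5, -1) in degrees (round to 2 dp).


u.v = -22, |u| = sqrt(100) = 10, |v| = sqrt(26) = 5.099
cos(theta) = u.v/(|u||v|) = -22/sqrt(2600) = -0.431455
theta = acos(-0.431455) = 115.56 degrees

115.56 degrees


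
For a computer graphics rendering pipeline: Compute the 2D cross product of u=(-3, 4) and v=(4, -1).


u x v = u_x*v_y - u_y*v_x = (-3)*(-1) - 4*4
= 3 - 16 = -13

-13


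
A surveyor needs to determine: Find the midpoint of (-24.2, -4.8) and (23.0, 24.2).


M = (((-24.2)+23)/2, ((-4.8)+24.2)/2)
= (-0.6, 9.7)

(-0.6, 9.7)


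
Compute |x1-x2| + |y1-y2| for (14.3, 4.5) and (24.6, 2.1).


|14.3-24.6| + |4.5-2.1| = 10.3 + 2.4 = 12.7

12.7


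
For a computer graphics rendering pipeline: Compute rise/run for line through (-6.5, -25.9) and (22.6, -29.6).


slope = (y2-y1)/(x2-x1) = ((-29.6)-(-25.9))/(22.6-(-6.5)) = (-3.7)/29.1 = -0.1271

-0.1271


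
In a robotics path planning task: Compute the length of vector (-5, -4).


|u| = sqrt((-5)^2 + (-4)^2) = sqrt(41) = 6.4031

6.4031


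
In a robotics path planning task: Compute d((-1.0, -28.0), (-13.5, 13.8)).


dx=-12.5, dy=41.8
d^2 = (-12.5)^2 + 41.8^2 = 1903.49
d = sqrt(1903.49) = 43.629

43.629


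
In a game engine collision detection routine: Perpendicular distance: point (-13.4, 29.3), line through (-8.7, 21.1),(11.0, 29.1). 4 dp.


|cross product| = 199.14
|line direction| = sqrt(452.09) = 21.2624
Distance = 199.14/sqrt(452.09) = 9.3658

9.3658


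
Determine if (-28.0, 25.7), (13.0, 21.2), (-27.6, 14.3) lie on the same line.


Cross product: (13-(-28))*(14.3-25.7) - (21.2-25.7)*((-27.6)-(-28))
= -465.6

No, not collinear


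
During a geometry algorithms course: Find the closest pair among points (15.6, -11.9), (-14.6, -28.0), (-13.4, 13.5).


d(P0,P1) = 34.2235, d(P0,P2) = 38.5507, d(P1,P2) = 41.5173
Closest: P0 and P1

Closest pair: (15.6, -11.9) and (-14.6, -28.0), distance = 34.2235


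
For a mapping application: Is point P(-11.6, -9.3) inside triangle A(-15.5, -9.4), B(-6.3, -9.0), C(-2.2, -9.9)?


Cross products: AB x AP = -0.64, BC x BP = -6, CA x CP = -3.28
All same sign? yes

Yes, inside


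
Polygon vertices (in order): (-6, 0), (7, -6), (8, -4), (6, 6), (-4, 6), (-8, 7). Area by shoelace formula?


Shoelace sum: ((-6)*(-6) - 7*0) + (7*(-4) - 8*(-6)) + (8*6 - 6*(-4)) + (6*6 - (-4)*6) + ((-4)*7 - (-8)*6) + ((-8)*0 - (-6)*7)
= 250
Area = |250|/2 = 125

125


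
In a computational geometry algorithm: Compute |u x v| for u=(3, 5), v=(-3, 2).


|u x v| = |3*2 - 5*(-3)|
= |6 - (-15)| = 21

21


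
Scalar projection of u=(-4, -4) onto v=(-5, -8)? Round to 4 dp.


u.v = 52, |v| = sqrt(89) = 9.434
Scalar projection = u.v / |v| = 52 / sqrt(89) = 5.512

5.512


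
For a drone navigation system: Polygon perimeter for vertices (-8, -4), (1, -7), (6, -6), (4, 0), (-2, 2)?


Sides: (-8, -4)->(1, -7): sqrt(90) = 9.486833, (1, -7)->(6, -6): sqrt(26) = 5.09902, (6, -6)->(4, 0): sqrt(40) = 6.324555, (4, 0)->(-2, 2): sqrt(40) = 6.324555, (-2, 2)->(-8, -4): sqrt(72) = 8.485281
Sum = 35.720244
Perimeter = 35.7202

35.7202


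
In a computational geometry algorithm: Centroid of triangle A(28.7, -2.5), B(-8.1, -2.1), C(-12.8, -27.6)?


Centroid = ((x_A+x_B+x_C)/3, (y_A+y_B+y_C)/3)
= ((28.7+(-8.1)+(-12.8))/3, ((-2.5)+(-2.1)+(-27.6))/3)
= (2.6, -10.7333)

(2.6, -10.7333)


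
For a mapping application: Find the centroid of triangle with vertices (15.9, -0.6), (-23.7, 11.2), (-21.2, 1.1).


Centroid = ((x_A+x_B+x_C)/3, (y_A+y_B+y_C)/3)
= ((15.9+(-23.7)+(-21.2))/3, ((-0.6)+11.2+1.1)/3)
= (-9.6667, 3.9)

(-9.6667, 3.9)


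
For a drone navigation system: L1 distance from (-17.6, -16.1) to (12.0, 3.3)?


|(-17.6)-12| + |(-16.1)-3.3| = 29.6 + 19.4 = 49

49


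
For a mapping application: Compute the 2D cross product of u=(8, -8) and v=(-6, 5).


u x v = u_x*v_y - u_y*v_x = 8*5 - (-8)*(-6)
= 40 - 48 = -8

-8


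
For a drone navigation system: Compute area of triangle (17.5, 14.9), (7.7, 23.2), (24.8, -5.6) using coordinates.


Area = |x_A(y_B-y_C) + x_B(y_C-y_A) + x_C(y_A-y_B)|/2
= |504 + (-157.85) + (-205.84)|/2
= 140.31/2 = 70.155

70.155


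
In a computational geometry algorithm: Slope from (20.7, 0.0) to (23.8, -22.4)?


slope = (y2-y1)/(x2-x1) = ((-22.4)-0)/(23.8-20.7) = (-22.4)/3.1 = -7.2258

-7.2258


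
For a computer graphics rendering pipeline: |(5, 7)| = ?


|u| = sqrt(5^2 + 7^2) = sqrt(74) = 8.6023

8.6023


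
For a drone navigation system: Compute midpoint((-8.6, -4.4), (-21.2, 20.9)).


M = (((-8.6)+(-21.2))/2, ((-4.4)+20.9)/2)
= (-14.9, 8.25)

(-14.9, 8.25)


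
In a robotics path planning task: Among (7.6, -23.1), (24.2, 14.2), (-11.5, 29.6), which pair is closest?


d(P0,P1) = 40.8271, d(P0,P2) = 56.0544, d(P1,P2) = 38.8799
Closest: P1 and P2

Closest pair: (24.2, 14.2) and (-11.5, 29.6), distance = 38.8799


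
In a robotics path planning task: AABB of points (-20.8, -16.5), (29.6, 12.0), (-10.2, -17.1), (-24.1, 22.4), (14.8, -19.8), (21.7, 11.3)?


x range: [-24.1, 29.6]
y range: [-19.8, 22.4]
Bounding box: (-24.1,-19.8) to (29.6,22.4)

(-24.1,-19.8) to (29.6,22.4)


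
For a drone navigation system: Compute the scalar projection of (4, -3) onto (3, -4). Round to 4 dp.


u.v = 24, |v| = sqrt(25) = 5
Scalar projection = u.v / |v| = 24 / sqrt(25) = 4.8

4.8


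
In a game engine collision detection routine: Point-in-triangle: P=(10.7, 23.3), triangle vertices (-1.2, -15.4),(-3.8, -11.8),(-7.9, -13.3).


Cross products: AB x AP = -143.46, BC x BP = -122.16, CA x CP = 284.28
All same sign? no

No, outside


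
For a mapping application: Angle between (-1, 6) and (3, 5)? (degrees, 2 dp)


u.v = 27, |u| = sqrt(37) = 6.0828, |v| = sqrt(34) = 5.831
cos(theta) = u.v/(|u||v|) = 27/sqrt(1258) = 0.761243
theta = acos(0.761243) = 40.43 degrees

40.43 degrees


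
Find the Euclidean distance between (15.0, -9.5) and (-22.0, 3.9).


dx=-37, dy=13.4
d^2 = (-37)^2 + 13.4^2 = 1548.56
d = sqrt(1548.56) = 39.3517

39.3517


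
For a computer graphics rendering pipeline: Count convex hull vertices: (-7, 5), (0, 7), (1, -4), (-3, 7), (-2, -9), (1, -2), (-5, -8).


Convex hull vertices (CCW): (-7, 5), (-5, -8), (-2, -9), (1, -4), (1, -2), (0, 7), (-3, 7)
Count = 7

7


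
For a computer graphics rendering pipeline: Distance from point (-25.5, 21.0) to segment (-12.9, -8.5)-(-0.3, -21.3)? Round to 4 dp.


Project P onto AB: t = 0 (clamped to [0,1])
Closest point on segment: (-12.9, -8.5)
Distance: 32.0782

32.0782


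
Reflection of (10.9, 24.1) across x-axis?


Reflection over x-axis: (x,y) -> (x,-y)
(10.9, 24.1) -> (10.9, -24.1)

(10.9, -24.1)


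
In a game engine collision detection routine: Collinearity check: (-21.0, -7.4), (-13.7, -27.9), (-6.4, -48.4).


Cross product: ((-13.7)-(-21))*((-48.4)-(-7.4)) - ((-27.9)-(-7.4))*((-6.4)-(-21))
= 0

Yes, collinear


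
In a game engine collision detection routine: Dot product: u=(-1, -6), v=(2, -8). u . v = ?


u . v = u_x*v_x + u_y*v_y = (-1)*2 + (-6)*(-8)
= (-2) + 48 = 46

46


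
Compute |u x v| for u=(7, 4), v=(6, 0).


|u x v| = |7*0 - 4*6|
= |0 - 24| = 24

24


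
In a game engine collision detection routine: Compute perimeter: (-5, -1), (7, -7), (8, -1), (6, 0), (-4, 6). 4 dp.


Sides: (-5, -1)->(7, -7): sqrt(180) = 13.416408, (7, -7)->(8, -1): sqrt(37) = 6.082763, (8, -1)->(6, 0): sqrt(5) = 2.236068, (6, 0)->(-4, 6): sqrt(136) = 11.661904, (-4, 6)->(-5, -1): sqrt(50) = 7.071068
Sum = 40.468211
Perimeter = 40.4682

40.4682


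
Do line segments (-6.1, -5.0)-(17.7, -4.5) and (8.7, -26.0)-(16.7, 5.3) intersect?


Cross products: d1=631.24, d2=-109.7, d3=-507.2, d4=233.74
d1*d2 < 0 and d3*d4 < 0? yes

Yes, they intersect


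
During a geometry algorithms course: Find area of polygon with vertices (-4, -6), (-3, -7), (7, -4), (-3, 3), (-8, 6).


Shoelace sum: ((-4)*(-7) - (-3)*(-6)) + ((-3)*(-4) - 7*(-7)) + (7*3 - (-3)*(-4)) + ((-3)*6 - (-8)*3) + ((-8)*(-6) - (-4)*6)
= 158
Area = |158|/2 = 79

79


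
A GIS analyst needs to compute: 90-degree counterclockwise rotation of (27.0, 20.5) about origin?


90° CCW: (x,y) -> (-y, x)
(27,20.5) -> (-20.5, 27)

(-20.5, 27)


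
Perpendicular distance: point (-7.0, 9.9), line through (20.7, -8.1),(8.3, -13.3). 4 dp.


|cross product| = 367.24
|line direction| = sqrt(180.8) = 13.4462
Distance = 367.24/sqrt(180.8) = 27.3118

27.3118


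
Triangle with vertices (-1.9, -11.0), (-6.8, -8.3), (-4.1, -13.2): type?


Side lengths squared: AB^2=31.3, BC^2=31.3, CA^2=9.68
Sorted: [9.68, 31.3, 31.3]
By sides: Isosceles, By angles: Acute

Isosceles, Acute


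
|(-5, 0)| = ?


|u| = sqrt((-5)^2 + 0^2) = sqrt(25) = 5

5


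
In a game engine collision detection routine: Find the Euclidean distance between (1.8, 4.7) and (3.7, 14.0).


dx=1.9, dy=9.3
d^2 = 1.9^2 + 9.3^2 = 90.1
d = sqrt(90.1) = 9.4921

9.4921


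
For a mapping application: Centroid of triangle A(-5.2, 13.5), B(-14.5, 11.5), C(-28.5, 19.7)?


Centroid = ((x_A+x_B+x_C)/3, (y_A+y_B+y_C)/3)
= (((-5.2)+(-14.5)+(-28.5))/3, (13.5+11.5+19.7)/3)
= (-16.0667, 14.9)

(-16.0667, 14.9)


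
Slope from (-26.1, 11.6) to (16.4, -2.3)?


slope = (y2-y1)/(x2-x1) = ((-2.3)-11.6)/(16.4-(-26.1)) = (-13.9)/42.5 = -0.3271

-0.3271


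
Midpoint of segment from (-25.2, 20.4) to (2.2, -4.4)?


M = (((-25.2)+2.2)/2, (20.4+(-4.4))/2)
= (-11.5, 8)

(-11.5, 8)


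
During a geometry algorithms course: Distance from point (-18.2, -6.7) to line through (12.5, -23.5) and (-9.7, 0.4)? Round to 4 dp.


|cross product| = 360.77
|line direction| = sqrt(1064.05) = 32.6198
Distance = 360.77/sqrt(1064.05) = 11.0599

11.0599


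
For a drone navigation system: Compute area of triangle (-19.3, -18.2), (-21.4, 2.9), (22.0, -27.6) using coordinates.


Area = |x_A(y_B-y_C) + x_B(y_C-y_A) + x_C(y_A-y_B)|/2
= |(-588.65) + 201.16 + (-464.2)|/2
= 851.69/2 = 425.845

425.845


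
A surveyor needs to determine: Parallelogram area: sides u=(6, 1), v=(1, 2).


|u x v| = |6*2 - 1*1|
= |12 - 1| = 11

11


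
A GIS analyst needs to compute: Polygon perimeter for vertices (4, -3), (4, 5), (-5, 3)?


Sides: (4, -3)->(4, 5): sqrt(64) = 8, (4, 5)->(-5, 3): sqrt(85) = 9.219544, (-5, 3)->(4, -3): sqrt(117) = 10.816654
Sum = 28.036198
Perimeter = 28.0362

28.0362


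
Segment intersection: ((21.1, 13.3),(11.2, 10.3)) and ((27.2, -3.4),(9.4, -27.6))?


Cross products: d1=-444.88, d2=-631.06, d3=183.63, d4=369.81
d1*d2 < 0 and d3*d4 < 0? no

No, they don't intersect


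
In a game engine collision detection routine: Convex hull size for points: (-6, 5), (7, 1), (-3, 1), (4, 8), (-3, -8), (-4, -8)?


Convex hull vertices (CCW): (-6, 5), (-4, -8), (-3, -8), (7, 1), (4, 8)
Count = 5

5


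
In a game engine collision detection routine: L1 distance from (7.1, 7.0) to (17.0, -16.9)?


|7.1-17| + |7-(-16.9)| = 9.9 + 23.9 = 33.8

33.8


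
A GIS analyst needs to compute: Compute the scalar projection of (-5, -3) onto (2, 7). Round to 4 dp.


u.v = -31, |v| = sqrt(53) = 7.2801
Scalar projection = u.v / |v| = -31 / sqrt(53) = -4.2582

-4.2582


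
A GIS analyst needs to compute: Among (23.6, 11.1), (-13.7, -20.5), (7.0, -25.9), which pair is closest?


d(P0,P1) = 48.8861, d(P0,P2) = 40.5532, d(P1,P2) = 21.3928
Closest: P1 and P2

Closest pair: (-13.7, -20.5) and (7.0, -25.9), distance = 21.3928


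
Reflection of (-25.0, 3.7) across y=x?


Reflection over y=x: (x,y) -> (y,x)
(-25, 3.7) -> (3.7, -25)

(3.7, -25)


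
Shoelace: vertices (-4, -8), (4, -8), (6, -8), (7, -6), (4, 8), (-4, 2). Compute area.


Shoelace sum: ((-4)*(-8) - 4*(-8)) + (4*(-8) - 6*(-8)) + (6*(-6) - 7*(-8)) + (7*8 - 4*(-6)) + (4*2 - (-4)*8) + ((-4)*(-8) - (-4)*2)
= 260
Area = |260|/2 = 130

130


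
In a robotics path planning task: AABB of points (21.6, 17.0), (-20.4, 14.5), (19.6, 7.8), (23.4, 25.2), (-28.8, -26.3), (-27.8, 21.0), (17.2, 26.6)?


x range: [-28.8, 23.4]
y range: [-26.3, 26.6]
Bounding box: (-28.8,-26.3) to (23.4,26.6)

(-28.8,-26.3) to (23.4,26.6)


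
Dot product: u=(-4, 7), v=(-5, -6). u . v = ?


u . v = u_x*v_x + u_y*v_y = (-4)*(-5) + 7*(-6)
= 20 + (-42) = -22

-22


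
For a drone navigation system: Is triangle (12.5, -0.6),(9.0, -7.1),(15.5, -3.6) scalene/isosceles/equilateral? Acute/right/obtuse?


Side lengths squared: AB^2=54.5, BC^2=54.5, CA^2=18
Sorted: [18, 54.5, 54.5]
By sides: Isosceles, By angles: Acute

Isosceles, Acute


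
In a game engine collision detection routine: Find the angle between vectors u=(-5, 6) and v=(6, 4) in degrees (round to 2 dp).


u.v = -6, |u| = sqrt(61) = 7.8102, |v| = sqrt(52) = 7.2111
cos(theta) = u.v/(|u||v|) = -6/sqrt(3172) = -0.106533
theta = acos(-0.106533) = 96.12 degrees

96.12 degrees


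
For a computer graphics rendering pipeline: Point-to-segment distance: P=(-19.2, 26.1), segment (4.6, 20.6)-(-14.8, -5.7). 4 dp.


Project P onto AB: t = 0.2969 (clamped to [0,1])
Closest point on segment: (-1.1592, 12.7924)
Distance: 22.4179

22.4179


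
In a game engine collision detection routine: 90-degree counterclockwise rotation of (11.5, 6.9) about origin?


90° CCW: (x,y) -> (-y, x)
(11.5,6.9) -> (-6.9, 11.5)

(-6.9, 11.5)


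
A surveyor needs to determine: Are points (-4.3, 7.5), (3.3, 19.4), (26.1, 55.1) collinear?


Cross product: (3.3-(-4.3))*(55.1-7.5) - (19.4-7.5)*(26.1-(-4.3))
= 0

Yes, collinear


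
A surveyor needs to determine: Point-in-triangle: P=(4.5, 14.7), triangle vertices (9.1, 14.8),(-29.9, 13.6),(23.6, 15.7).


Cross products: AB x AP = -1.62, BC x BP = -13.39, CA x CP = -2.69
All same sign? yes

Yes, inside


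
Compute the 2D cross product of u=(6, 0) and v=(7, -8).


u x v = u_x*v_y - u_y*v_x = 6*(-8) - 0*7
= (-48) - 0 = -48

-48


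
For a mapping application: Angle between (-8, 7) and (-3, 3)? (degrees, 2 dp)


u.v = 45, |u| = sqrt(113) = 10.6301, |v| = sqrt(18) = 4.2426
cos(theta) = u.v/(|u||v|) = 45/sqrt(2034) = 0.997785
theta = acos(0.997785) = 3.81 degrees

3.81 degrees


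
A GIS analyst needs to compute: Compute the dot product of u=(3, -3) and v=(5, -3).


u . v = u_x*v_x + u_y*v_y = 3*5 + (-3)*(-3)
= 15 + 9 = 24

24


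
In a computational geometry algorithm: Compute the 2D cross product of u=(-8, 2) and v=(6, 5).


u x v = u_x*v_y - u_y*v_x = (-8)*5 - 2*6
= (-40) - 12 = -52

-52


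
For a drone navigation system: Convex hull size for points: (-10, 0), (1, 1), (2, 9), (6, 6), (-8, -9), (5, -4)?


Convex hull vertices (CCW): (-10, 0), (-8, -9), (5, -4), (6, 6), (2, 9)
Count = 5

5


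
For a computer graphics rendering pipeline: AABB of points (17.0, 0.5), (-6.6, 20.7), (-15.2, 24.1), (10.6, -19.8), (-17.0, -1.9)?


x range: [-17, 17]
y range: [-19.8, 24.1]
Bounding box: (-17,-19.8) to (17,24.1)

(-17,-19.8) to (17,24.1)


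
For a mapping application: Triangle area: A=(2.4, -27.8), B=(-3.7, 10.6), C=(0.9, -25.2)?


Area = |x_A(y_B-y_C) + x_B(y_C-y_A) + x_C(y_A-y_B)|/2
= |85.92 + (-9.62) + (-34.56)|/2
= 41.74/2 = 20.87

20.87


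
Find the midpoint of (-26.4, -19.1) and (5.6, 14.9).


M = (((-26.4)+5.6)/2, ((-19.1)+14.9)/2)
= (-10.4, -2.1)

(-10.4, -2.1)


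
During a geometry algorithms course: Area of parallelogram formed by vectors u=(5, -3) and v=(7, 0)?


|u x v| = |5*0 - (-3)*7|
= |0 - (-21)| = 21

21


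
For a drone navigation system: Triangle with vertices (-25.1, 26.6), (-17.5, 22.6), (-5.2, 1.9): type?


Side lengths squared: AB^2=73.76, BC^2=579.78, CA^2=1006.1
Sorted: [73.76, 579.78, 1006.1]
By sides: Scalene, By angles: Obtuse

Scalene, Obtuse


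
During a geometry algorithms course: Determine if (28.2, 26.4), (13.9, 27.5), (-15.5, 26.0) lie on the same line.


Cross product: (13.9-28.2)*(26-26.4) - (27.5-26.4)*((-15.5)-28.2)
= 53.79

No, not collinear


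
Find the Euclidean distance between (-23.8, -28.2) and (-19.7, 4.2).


dx=4.1, dy=32.4
d^2 = 4.1^2 + 32.4^2 = 1066.57
d = sqrt(1066.57) = 32.6584

32.6584


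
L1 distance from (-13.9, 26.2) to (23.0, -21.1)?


|(-13.9)-23| + |26.2-(-21.1)| = 36.9 + 47.3 = 84.2

84.2


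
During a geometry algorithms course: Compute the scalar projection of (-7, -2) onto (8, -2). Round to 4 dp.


u.v = -52, |v| = sqrt(68) = 8.2462
Scalar projection = u.v / |v| = -52 / sqrt(68) = -6.3059

-6.3059


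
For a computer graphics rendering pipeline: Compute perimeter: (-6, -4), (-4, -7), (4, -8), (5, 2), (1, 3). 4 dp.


Sides: (-6, -4)->(-4, -7): sqrt(13) = 3.605551, (-4, -7)->(4, -8): sqrt(65) = 8.062258, (4, -8)->(5, 2): sqrt(101) = 10.049876, (5, 2)->(1, 3): sqrt(17) = 4.123106, (1, 3)->(-6, -4): sqrt(98) = 9.899495
Sum = 35.740286
Perimeter = 35.7403

35.7403


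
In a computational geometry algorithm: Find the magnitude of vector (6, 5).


|u| = sqrt(6^2 + 5^2) = sqrt(61) = 7.8102

7.8102


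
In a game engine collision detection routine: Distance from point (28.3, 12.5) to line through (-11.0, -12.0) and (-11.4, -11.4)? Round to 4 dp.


|cross product| = 33.38
|line direction| = sqrt(0.52) = 0.7211
Distance = 33.38/sqrt(0.52) = 46.2897

46.2897


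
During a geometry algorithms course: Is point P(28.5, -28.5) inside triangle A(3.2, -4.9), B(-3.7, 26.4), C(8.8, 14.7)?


Cross products: AB x AP = -629.05, BC x BP = -309.51, CA x CP = 628.04
All same sign? no

No, outside


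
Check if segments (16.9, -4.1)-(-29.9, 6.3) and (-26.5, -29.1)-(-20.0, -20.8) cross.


Cross products: d1=-197.72, d2=258.32, d3=1621.36, d4=1165.32
d1*d2 < 0 and d3*d4 < 0? no

No, they don't intersect


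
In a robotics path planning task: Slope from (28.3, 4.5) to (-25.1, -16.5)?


slope = (y2-y1)/(x2-x1) = ((-16.5)-4.5)/((-25.1)-28.3) = (-21)/(-53.4) = 0.3933

0.3933


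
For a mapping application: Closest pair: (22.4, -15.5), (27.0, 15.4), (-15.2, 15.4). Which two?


d(P0,P1) = 31.2405, d(P0,P2) = 48.668, d(P1,P2) = 42.2
Closest: P0 and P1

Closest pair: (22.4, -15.5) and (27.0, 15.4), distance = 31.2405


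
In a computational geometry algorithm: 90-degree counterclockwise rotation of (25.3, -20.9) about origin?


90° CCW: (x,y) -> (-y, x)
(25.3,-20.9) -> (20.9, 25.3)

(20.9, 25.3)


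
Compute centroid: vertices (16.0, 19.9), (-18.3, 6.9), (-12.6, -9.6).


Centroid = ((x_A+x_B+x_C)/3, (y_A+y_B+y_C)/3)
= ((16+(-18.3)+(-12.6))/3, (19.9+6.9+(-9.6))/3)
= (-4.9667, 5.7333)

(-4.9667, 5.7333)


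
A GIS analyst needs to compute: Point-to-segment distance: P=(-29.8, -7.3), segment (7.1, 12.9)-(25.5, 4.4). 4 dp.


Project P onto AB: t = 0 (clamped to [0,1])
Closest point on segment: (7.1, 12.9)
Distance: 42.0672

42.0672


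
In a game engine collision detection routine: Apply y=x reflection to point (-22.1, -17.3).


Reflection over y=x: (x,y) -> (y,x)
(-22.1, -17.3) -> (-17.3, -22.1)

(-17.3, -22.1)


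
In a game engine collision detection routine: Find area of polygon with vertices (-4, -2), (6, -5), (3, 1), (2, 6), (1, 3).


Shoelace sum: ((-4)*(-5) - 6*(-2)) + (6*1 - 3*(-5)) + (3*6 - 2*1) + (2*3 - 1*6) + (1*(-2) - (-4)*3)
= 79
Area = |79|/2 = 39.5

39.5


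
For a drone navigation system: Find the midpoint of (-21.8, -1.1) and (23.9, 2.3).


M = (((-21.8)+23.9)/2, ((-1.1)+2.3)/2)
= (1.05, 0.6)

(1.05, 0.6)


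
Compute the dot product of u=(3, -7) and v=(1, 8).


u . v = u_x*v_x + u_y*v_y = 3*1 + (-7)*8
= 3 + (-56) = -53

-53


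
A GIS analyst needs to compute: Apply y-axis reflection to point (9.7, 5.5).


Reflection over y-axis: (x,y) -> (-x,y)
(9.7, 5.5) -> (-9.7, 5.5)

(-9.7, 5.5)


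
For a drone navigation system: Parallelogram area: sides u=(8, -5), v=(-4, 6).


|u x v| = |8*6 - (-5)*(-4)|
= |48 - 20| = 28

28


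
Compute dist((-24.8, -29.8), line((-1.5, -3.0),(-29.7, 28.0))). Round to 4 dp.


|cross product| = 1478.06
|line direction| = sqrt(1756.24) = 41.9075
Distance = 1478.06/sqrt(1756.24) = 35.2696

35.2696


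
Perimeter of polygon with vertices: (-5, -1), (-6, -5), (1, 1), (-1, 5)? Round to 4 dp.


Sides: (-5, -1)->(-6, -5): sqrt(17) = 4.123106, (-6, -5)->(1, 1): sqrt(85) = 9.219544, (1, 1)->(-1, 5): sqrt(20) = 4.472136, (-1, 5)->(-5, -1): sqrt(52) = 7.211103
Sum = 25.025889
Perimeter = 25.0259

25.0259


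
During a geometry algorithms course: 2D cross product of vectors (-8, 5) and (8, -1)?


u x v = u_x*v_y - u_y*v_x = (-8)*(-1) - 5*8
= 8 - 40 = -32

-32


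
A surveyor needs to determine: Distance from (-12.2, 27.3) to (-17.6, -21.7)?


dx=-5.4, dy=-49
d^2 = (-5.4)^2 + (-49)^2 = 2430.16
d = sqrt(2430.16) = 49.2967

49.2967


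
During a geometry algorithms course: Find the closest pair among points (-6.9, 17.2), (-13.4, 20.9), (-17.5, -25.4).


d(P0,P1) = 7.4793, d(P0,P2) = 43.899, d(P1,P2) = 46.4812
Closest: P0 and P1

Closest pair: (-6.9, 17.2) and (-13.4, 20.9), distance = 7.4793


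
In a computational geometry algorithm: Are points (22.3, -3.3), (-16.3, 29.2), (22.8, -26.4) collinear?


Cross product: ((-16.3)-22.3)*((-26.4)-(-3.3)) - (29.2-(-3.3))*(22.8-22.3)
= 875.41

No, not collinear


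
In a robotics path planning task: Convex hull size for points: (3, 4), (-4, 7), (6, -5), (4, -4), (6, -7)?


Convex hull vertices (CCW): (-4, 7), (6, -7), (6, -5), (3, 4)
Count = 4

4


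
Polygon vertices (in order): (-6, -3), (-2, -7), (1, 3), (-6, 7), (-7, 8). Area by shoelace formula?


Shoelace sum: ((-6)*(-7) - (-2)*(-3)) + ((-2)*3 - 1*(-7)) + (1*7 - (-6)*3) + ((-6)*8 - (-7)*7) + ((-7)*(-3) - (-6)*8)
= 132
Area = |132|/2 = 66

66


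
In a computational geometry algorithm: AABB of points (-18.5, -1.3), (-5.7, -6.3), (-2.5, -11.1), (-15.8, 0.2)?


x range: [-18.5, -2.5]
y range: [-11.1, 0.2]
Bounding box: (-18.5,-11.1) to (-2.5,0.2)

(-18.5,-11.1) to (-2.5,0.2)


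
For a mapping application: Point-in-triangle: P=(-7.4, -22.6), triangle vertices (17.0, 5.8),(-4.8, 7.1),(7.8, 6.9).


Cross products: AB x AP = 650.84, BC x BP = -374.74, CA x CP = -288.12
All same sign? no

No, outside


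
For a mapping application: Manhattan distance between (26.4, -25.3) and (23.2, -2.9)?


|26.4-23.2| + |(-25.3)-(-2.9)| = 3.2 + 22.4 = 25.6

25.6


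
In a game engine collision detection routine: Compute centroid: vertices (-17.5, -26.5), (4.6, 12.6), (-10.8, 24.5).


Centroid = ((x_A+x_B+x_C)/3, (y_A+y_B+y_C)/3)
= (((-17.5)+4.6+(-10.8))/3, ((-26.5)+12.6+24.5)/3)
= (-7.9, 3.5333)

(-7.9, 3.5333)


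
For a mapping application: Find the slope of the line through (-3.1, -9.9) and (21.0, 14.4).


slope = (y2-y1)/(x2-x1) = (14.4-(-9.9))/(21-(-3.1)) = 24.3/24.1 = 1.0083

1.0083


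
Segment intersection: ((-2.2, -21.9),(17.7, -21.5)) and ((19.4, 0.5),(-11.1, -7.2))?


Cross products: d1=516.88, d2=657.91, d3=437.12, d4=296.09
d1*d2 < 0 and d3*d4 < 0? no

No, they don't intersect


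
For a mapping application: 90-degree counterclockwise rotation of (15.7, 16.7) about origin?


90° CCW: (x,y) -> (-y, x)
(15.7,16.7) -> (-16.7, 15.7)

(-16.7, 15.7)


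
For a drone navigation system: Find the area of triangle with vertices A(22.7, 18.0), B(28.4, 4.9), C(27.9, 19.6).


Area = |x_A(y_B-y_C) + x_B(y_C-y_A) + x_C(y_A-y_B)|/2
= |(-333.69) + 45.44 + 365.49|/2
= 77.24/2 = 38.62

38.62


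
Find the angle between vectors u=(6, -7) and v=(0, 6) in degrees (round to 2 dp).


u.v = -42, |u| = sqrt(85) = 9.2195, |v| = sqrt(36) = 6
cos(theta) = u.v/(|u||v|) = -42/sqrt(3060) = -0.759257
theta = acos(-0.759257) = 139.4 degrees

139.4 degrees


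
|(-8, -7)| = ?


|u| = sqrt((-8)^2 + (-7)^2) = sqrt(113) = 10.6301

10.6301


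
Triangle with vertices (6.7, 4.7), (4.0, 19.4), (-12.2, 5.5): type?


Side lengths squared: AB^2=223.38, BC^2=455.65, CA^2=357.85
Sorted: [223.38, 357.85, 455.65]
By sides: Scalene, By angles: Acute

Scalene, Acute


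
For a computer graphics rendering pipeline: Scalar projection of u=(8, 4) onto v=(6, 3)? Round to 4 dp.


u.v = 60, |v| = sqrt(45) = 6.7082
Scalar projection = u.v / |v| = 60 / sqrt(45) = 8.9443

8.9443


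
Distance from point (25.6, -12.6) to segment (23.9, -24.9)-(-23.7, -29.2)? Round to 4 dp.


Project P onto AB: t = 0 (clamped to [0,1])
Closest point on segment: (23.9, -24.9)
Distance: 12.4169

12.4169


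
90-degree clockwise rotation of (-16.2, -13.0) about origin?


90° CW: (x,y) -> (y, -x)
(-16.2,-13) -> (-13, 16.2)

(-13, 16.2)


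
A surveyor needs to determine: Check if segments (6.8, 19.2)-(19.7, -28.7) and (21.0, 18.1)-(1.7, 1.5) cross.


Cross products: d1=-256.95, d2=881.66, d3=665.99, d4=-472.62
d1*d2 < 0 and d3*d4 < 0? yes

Yes, they intersect


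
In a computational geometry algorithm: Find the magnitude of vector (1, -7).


|u| = sqrt(1^2 + (-7)^2) = sqrt(50) = 7.0711

7.0711


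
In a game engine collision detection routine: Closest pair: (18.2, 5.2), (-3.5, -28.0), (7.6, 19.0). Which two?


d(P0,P1) = 39.6627, d(P0,P2) = 17.4011, d(P1,P2) = 48.293
Closest: P0 and P2

Closest pair: (18.2, 5.2) and (7.6, 19.0), distance = 17.4011


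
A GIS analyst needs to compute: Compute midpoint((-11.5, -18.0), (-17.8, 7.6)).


M = (((-11.5)+(-17.8))/2, ((-18)+7.6)/2)
= (-14.65, -5.2)

(-14.65, -5.2)


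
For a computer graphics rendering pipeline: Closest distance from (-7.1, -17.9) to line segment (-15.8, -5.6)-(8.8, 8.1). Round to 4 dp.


Project P onto AB: t = 0.0574 (clamped to [0,1])
Closest point on segment: (-14.3879, -4.8136)
Distance: 14.9789

14.9789


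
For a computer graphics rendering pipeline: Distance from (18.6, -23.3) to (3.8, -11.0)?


dx=-14.8, dy=12.3
d^2 = (-14.8)^2 + 12.3^2 = 370.33
d = sqrt(370.33) = 19.244

19.244


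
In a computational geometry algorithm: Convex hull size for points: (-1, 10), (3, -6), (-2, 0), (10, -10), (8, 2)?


Convex hull vertices (CCW): (-2, 0), (3, -6), (10, -10), (8, 2), (-1, 10)
Count = 5

5


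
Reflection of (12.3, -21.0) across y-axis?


Reflection over y-axis: (x,y) -> (-x,y)
(12.3, -21) -> (-12.3, -21)

(-12.3, -21)


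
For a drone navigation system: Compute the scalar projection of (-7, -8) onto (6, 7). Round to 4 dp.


u.v = -98, |v| = sqrt(85) = 9.2195
Scalar projection = u.v / |v| = -98 / sqrt(85) = -10.6296

-10.6296


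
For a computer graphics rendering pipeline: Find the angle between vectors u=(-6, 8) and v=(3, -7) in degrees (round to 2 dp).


u.v = -74, |u| = sqrt(100) = 10, |v| = sqrt(58) = 7.6158
cos(theta) = u.v/(|u||v|) = -74/sqrt(5800) = -0.971668
theta = acos(-0.971668) = 166.33 degrees

166.33 degrees


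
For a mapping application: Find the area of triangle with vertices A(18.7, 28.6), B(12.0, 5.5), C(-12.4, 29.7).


Area = |x_A(y_B-y_C) + x_B(y_C-y_A) + x_C(y_A-y_B)|/2
= |(-452.54) + 13.2 + (-286.44)|/2
= 725.78/2 = 362.89

362.89


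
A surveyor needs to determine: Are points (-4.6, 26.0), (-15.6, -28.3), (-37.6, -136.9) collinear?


Cross product: ((-15.6)-(-4.6))*((-136.9)-26) - ((-28.3)-26)*((-37.6)-(-4.6))
= 0

Yes, collinear


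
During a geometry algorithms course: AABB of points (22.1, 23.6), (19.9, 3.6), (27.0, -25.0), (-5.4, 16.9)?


x range: [-5.4, 27]
y range: [-25, 23.6]
Bounding box: (-5.4,-25) to (27,23.6)

(-5.4,-25) to (27,23.6)


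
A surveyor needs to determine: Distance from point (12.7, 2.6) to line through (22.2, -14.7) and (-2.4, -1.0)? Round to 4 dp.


|cross product| = 295.43
|line direction| = sqrt(792.85) = 28.1576
Distance = 295.43/sqrt(792.85) = 10.492

10.492


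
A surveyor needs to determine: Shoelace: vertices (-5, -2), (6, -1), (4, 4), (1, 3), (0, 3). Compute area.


Shoelace sum: ((-5)*(-1) - 6*(-2)) + (6*4 - 4*(-1)) + (4*3 - 1*4) + (1*3 - 0*3) + (0*(-2) - (-5)*3)
= 71
Area = |71|/2 = 35.5

35.5


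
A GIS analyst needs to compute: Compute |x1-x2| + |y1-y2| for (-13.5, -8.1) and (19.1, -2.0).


|(-13.5)-19.1| + |(-8.1)-(-2)| = 32.6 + 6.1 = 38.7

38.7


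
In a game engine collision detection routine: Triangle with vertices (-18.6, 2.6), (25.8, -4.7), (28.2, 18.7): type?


Side lengths squared: AB^2=2024.65, BC^2=553.32, CA^2=2449.45
Sorted: [553.32, 2024.65, 2449.45]
By sides: Scalene, By angles: Acute

Scalene, Acute


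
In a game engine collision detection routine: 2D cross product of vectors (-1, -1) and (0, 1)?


u x v = u_x*v_y - u_y*v_x = (-1)*1 - (-1)*0
= (-1) - 0 = -1

-1


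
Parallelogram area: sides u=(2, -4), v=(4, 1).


|u x v| = |2*1 - (-4)*4|
= |2 - (-16)| = 18

18


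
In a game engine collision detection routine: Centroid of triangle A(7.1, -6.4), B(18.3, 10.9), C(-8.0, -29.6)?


Centroid = ((x_A+x_B+x_C)/3, (y_A+y_B+y_C)/3)
= ((7.1+18.3+(-8))/3, ((-6.4)+10.9+(-29.6))/3)
= (5.8, -8.3667)

(5.8, -8.3667)


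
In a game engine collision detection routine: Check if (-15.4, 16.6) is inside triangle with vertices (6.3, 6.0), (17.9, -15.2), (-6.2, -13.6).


Cross products: AB x AP = -337.08, BC x BP = -713.1, CA x CP = 557.82
All same sign? no

No, outside


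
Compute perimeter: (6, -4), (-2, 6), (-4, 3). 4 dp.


Sides: (6, -4)->(-2, 6): sqrt(164) = 12.806248, (-2, 6)->(-4, 3): sqrt(13) = 3.605551, (-4, 3)->(6, -4): sqrt(149) = 12.206556
Sum = 28.618355
Perimeter = 28.6184

28.6184


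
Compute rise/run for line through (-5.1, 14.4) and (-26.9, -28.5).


slope = (y2-y1)/(x2-x1) = ((-28.5)-14.4)/((-26.9)-(-5.1)) = (-42.9)/(-21.8) = 1.9679

1.9679


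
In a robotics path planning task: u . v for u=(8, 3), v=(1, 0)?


u . v = u_x*v_x + u_y*v_y = 8*1 + 3*0
= 8 + 0 = 8

8


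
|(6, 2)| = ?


|u| = sqrt(6^2 + 2^2) = sqrt(40) = 6.3246

6.3246


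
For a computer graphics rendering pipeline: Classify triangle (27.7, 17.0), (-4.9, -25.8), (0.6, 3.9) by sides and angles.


Side lengths squared: AB^2=2894.6, BC^2=912.34, CA^2=906.02
Sorted: [906.02, 912.34, 2894.6]
By sides: Scalene, By angles: Obtuse

Scalene, Obtuse


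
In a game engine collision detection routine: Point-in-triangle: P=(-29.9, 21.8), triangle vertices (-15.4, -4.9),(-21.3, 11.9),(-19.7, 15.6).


Cross products: AB x AP = 86.07, BC x BP = 47.66, CA x CP = -182.44
All same sign? no

No, outside


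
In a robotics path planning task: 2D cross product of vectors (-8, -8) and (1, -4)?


u x v = u_x*v_y - u_y*v_x = (-8)*(-4) - (-8)*1
= 32 - (-8) = 40

40


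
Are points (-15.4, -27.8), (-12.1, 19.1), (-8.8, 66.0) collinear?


Cross product: ((-12.1)-(-15.4))*(66-(-27.8)) - (19.1-(-27.8))*((-8.8)-(-15.4))
= 0

Yes, collinear


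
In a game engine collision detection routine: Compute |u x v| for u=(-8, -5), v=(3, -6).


|u x v| = |(-8)*(-6) - (-5)*3|
= |48 - (-15)| = 63

63


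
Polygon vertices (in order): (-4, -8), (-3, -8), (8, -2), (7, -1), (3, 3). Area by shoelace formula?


Shoelace sum: ((-4)*(-8) - (-3)*(-8)) + ((-3)*(-2) - 8*(-8)) + (8*(-1) - 7*(-2)) + (7*3 - 3*(-1)) + (3*(-8) - (-4)*3)
= 96
Area = |96|/2 = 48

48


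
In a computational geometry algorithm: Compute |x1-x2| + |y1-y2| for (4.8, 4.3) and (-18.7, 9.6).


|4.8-(-18.7)| + |4.3-9.6| = 23.5 + 5.3 = 28.8

28.8


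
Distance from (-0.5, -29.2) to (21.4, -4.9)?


dx=21.9, dy=24.3
d^2 = 21.9^2 + 24.3^2 = 1070.1
d = sqrt(1070.1) = 32.7124

32.7124


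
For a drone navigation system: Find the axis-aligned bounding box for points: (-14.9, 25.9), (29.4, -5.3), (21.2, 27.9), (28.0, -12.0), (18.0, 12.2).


x range: [-14.9, 29.4]
y range: [-12, 27.9]
Bounding box: (-14.9,-12) to (29.4,27.9)

(-14.9,-12) to (29.4,27.9)


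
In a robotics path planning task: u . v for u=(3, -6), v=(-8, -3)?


u . v = u_x*v_x + u_y*v_y = 3*(-8) + (-6)*(-3)
= (-24) + 18 = -6

-6


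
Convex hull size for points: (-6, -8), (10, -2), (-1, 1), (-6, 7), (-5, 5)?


Convex hull vertices (CCW): (-6, -8), (10, -2), (-6, 7)
Count = 3

3


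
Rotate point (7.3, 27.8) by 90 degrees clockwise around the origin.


90° CW: (x,y) -> (y, -x)
(7.3,27.8) -> (27.8, -7.3)

(27.8, -7.3)


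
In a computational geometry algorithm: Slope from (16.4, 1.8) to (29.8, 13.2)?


slope = (y2-y1)/(x2-x1) = (13.2-1.8)/(29.8-16.4) = 11.4/13.4 = 0.8507

0.8507


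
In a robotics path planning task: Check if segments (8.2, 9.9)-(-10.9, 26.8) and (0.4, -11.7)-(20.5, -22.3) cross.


Cross products: d1=516.84, d2=654.07, d3=544.38, d4=407.15
d1*d2 < 0 and d3*d4 < 0? no

No, they don't intersect
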